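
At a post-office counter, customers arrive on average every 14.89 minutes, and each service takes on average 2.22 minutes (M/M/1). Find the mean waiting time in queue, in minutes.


λ = 60/14.89 = 4.0296 /hr
μ = 60/2.22 = 27.0270 /hr
ρ = λ/μ = 4.0296/27.0270 = 0.1491
Wq = ρ/(μ−λ) = 0.1491/(27.0270−4.0296) = 0.006483 hr
In minutes: 0.006483·60 = 0.3890 min

Final: 0.3890 min


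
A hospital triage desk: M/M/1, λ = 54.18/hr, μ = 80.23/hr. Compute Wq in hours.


ρ = 54.18/80.23 = 0.6753
Wq = ρ/(μ−λ) = 0.6753/(80.23 − 54.18) = 0.6753/26.05 = 0.02592 hr

Final: 0.02592 hr


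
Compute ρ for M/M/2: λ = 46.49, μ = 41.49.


ρ = λ/(cμ) = 46.49/(2·41.49) = 46.49/82.98 = 0.5603

Final: 0.5603


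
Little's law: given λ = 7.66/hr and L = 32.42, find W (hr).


W = L/λ = 32.42/7.66 = 4.2324 hr

Final: 4.2324 hr


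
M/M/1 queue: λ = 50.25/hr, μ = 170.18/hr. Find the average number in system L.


ρ = λ/μ = 50.25/170.18 = 0.2953
L = ρ/(1−ρ) = 0.2953/(1 − 0.2953) = 0.2953/0.7047 = 0.4190

Final: 0.4190


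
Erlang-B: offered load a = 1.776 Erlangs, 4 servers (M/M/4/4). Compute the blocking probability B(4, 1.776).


B(c,a) = (a^c/c!) / Σ_{k=0}^{c} a^k/k!
a^4/4! = 0.414534
Σ terms (k=0..4): 1.00000 + 1.77600 + 1.57709 + 0.93364 + 0.41453 = 5.701259
B = 0.414534/5.701259 = 0.072709

Final: 0.072709


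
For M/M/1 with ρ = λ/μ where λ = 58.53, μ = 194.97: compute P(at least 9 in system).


ρ = 58.53/194.97 = 0.3002
P(N ≥ n) = ρ^n = 0.3002^9 = 0.00001980

Final: 0.00001980


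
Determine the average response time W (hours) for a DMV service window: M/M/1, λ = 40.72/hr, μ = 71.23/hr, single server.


W = 1/(μ−λ) = 1/(71.23 − 40.72) = 1/30.51 = 0.03278 hr

Final: 0.03278 hr


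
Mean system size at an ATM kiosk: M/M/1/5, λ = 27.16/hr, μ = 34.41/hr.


ρ = 27.16/34.41 = 0.7893
L = ρ[1 − (K+1)ρ^K + Kρ^(K+1)] / [(1−ρ)(1−ρ^(K+1))]
Numerator: 0.7893·(1 − 6·0.306355 + 5·0.241808) = 0.292759
Denominator: (0.2107)·(0.758192) = 0.159747
L = 0.292759/0.159747 = 1.8326

Final: 1.8326


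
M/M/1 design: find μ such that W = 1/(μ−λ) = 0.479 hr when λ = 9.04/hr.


W = 1/(μ−λ) ⇒ μ − λ = 1/W = 1/0.479 = 2.0877
μ = λ + 1/W = 9.04 + 2.0877 = 11.1277 per hr

Final: 11.1277 /hr


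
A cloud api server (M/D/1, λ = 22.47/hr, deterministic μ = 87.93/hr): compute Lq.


ρ = 22.47/87.93 = 0.2555
M/D/1: Lq = ρ²/(2(1−ρ)) = 0.06530/(2·0.7445) = 0.04386

Final: 0.04386


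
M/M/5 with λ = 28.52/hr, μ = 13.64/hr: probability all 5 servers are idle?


a = λ/μ = 28.52/13.64 = 2.0909; ρ = a/c = 0.4182
Σ_{k=0}^{4} a^k/k! (terms k=0..4) = 1.00000 + 2.09091 + 2.18595 + 1.52354 + 0.79640 = 7.59680
Tail: a^5/(5!(1−ρ)) = 39.96463/(120·0.5818) = 0.57241
P₀ = 1/(7.59680 + 0.57241) = 1/8.16921 = 0.122411

Final: 0.122411


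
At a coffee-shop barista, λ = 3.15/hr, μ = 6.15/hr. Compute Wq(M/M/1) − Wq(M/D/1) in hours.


ρ = 3.15/6.15 = 0.5122
Wq(M/M/1) = ρ/(μ−λ) = 0.5122/3.00 = 0.17073 hr
Wq(M/D/1) = ρ/(2(μ−λ)) = 0.08537 hr
Savings = 0.17073 − 0.08537 = 0.08537 hr

Final: 0.08537 hr


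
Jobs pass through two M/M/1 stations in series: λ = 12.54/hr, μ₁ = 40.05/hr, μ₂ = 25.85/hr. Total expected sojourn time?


Each node sees arrival rate λ = 12.54/hr (tandem ⇒ throughput preserved).
W₁ = 1/(μ₁−λ) = 1/(40.05−12.54) = 0.03635 hr
W₂ = 1/(μ₂−λ) = 1/(25.85−12.54) = 0.07513 hr
W_total = W₁ + W₂ = 0.03635 + 0.07513 = 0.11148 hr

Final: 0.11148 hr


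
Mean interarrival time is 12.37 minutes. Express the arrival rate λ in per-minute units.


λ = 1/(interarrival time) in consistent units.
1 minute = 1 min, so λ = 1/12.37 = 0.08084 per minute

Final: 0.08084 /min


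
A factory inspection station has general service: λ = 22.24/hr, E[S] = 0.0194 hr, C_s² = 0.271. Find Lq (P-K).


ρ = λ·E[S] = 22.24·0.0194 = 0.4315
Lq = ρ²(1+C_s²)/(2(1−ρ)) = 0.1862·(1+0.271)/(2·0.5685)
= 0.1862·1.2710/1.1371 = 0.20808

Final: 0.20808


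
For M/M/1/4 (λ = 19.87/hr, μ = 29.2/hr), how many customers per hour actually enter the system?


ρ = 0.6805; P_K = (1−ρ)ρ^4/(1−ρ^5) = 0.080215
λ_eff = λ(1 − P_K) = 19.87·(1 − 0.080215) = 19.87·0.919785 = 18.2761 /hr

Final: 18.2761 /hr


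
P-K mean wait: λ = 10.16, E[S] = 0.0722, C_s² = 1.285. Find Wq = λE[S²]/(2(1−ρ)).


ρ = λ·E[S] = 10.16·0.0722 = 0.7336
E[S²] = E[S]²(1+C_s²) = 0.0722²·(1+1.285) = 0.011911
Wq = λ·E[S²]/(2(1−ρ)) = 10.16·0.011911/(2·0.2664) = 0.22710 hr

Final: 0.22710 hr


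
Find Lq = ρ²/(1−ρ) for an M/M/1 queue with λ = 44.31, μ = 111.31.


ρ = 44.31/111.31 = 0.3981
Lq = ρ²/(1−ρ) = 0.1585/0.6019 = 0.2633

Final: 0.2633


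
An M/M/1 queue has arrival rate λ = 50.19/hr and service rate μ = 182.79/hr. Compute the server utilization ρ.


ρ = λ/μ = 50.19/182.79 = 0.2746

Final: 0.2746


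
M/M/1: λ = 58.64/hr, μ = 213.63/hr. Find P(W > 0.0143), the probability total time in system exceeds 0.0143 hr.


W ~ Exponential(μ−λ) for M/M/1.
μ − λ = 213.63 − 58.64 = 154.9900
P(W > t) = e^{−(μ−λ)t} = e^{−2.2164} = 0.109005

Final: 0.109005


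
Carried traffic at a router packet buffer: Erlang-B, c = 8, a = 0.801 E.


B(8,0.801) = 0.000001887 (Erlang-B)
Carried load = a(1 − B) = 0.801·(1 − 0.000001887) = 0.801·0.999998 = 0.8010 E

Final: 0.8010 Erlangs


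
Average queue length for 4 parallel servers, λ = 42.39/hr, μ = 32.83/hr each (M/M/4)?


a = λ/μ = 1.2912; ρ = a/4 = 0.3228
P₀ = 0.273629
Lq = P₀·a^c·ρ / (c!·(1−ρ)²) = 0.273629·2.77952·0.3228/(24·0.45860)
= 0.02231

Final: 0.02231


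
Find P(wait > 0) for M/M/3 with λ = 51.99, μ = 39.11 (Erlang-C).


a = λ/μ = 1.3293; ρ = a/3 = 0.4431
P₀ = 0.255368 (from M/M/c formula)
C(c,a) = [a^c/(c!(1−ρ))]·P₀ = [2.34907/(6·0.5569)]·0.255368
= 0.70303·0.255368 = 0.179532

Final: 0.179532


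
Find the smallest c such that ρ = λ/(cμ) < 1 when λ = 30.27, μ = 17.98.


Stability requires cμ > λ ⇔ c > λ/μ.
λ/μ = 30.27/17.98 = 1.6835
Minimum integer c = ⌊1.6835⌋ + 1 = 2
Check: 2·17.98 = 35.96 > 30.27, while 1·17.98 = 17.98 ≤ 30.27

Final: 2 servers


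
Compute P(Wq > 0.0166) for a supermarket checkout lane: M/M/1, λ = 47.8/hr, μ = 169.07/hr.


ρ = 47.8/169.07 = 0.2827
P(Wq > t) = ρ·e^{−(μ−λ)t} = 0.2827·e^{−2.0131}
= 0.2827·0.133576 = 0.037765

Final: 0.037765


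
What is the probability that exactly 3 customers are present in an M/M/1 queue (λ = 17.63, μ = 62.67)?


ρ = 17.63/62.67 = 0.2813
P_n = (1−ρ)·ρ^n = (1 − 0.2813)·0.2813^3 = 0.7187·0.022263 = 0.016000

Final: 0.016000


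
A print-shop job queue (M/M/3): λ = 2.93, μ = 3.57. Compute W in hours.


a = 0.8207; ρ = 0.2736; P₀ = 0.437758
Lq = P₀·a^c·ρ/(c!(1−ρ)²) = 0.02091
Wq = Lq/λ = 0.02091/2.93 = 0.007137 hr
W = Wq + 1/μ = 0.007137 + 0.28011 = 0.28725 hr

Final: 0.28725 hr


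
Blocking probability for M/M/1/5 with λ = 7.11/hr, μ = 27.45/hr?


ρ = λ/μ = 7.11/27.45 = 0.2590
P_K = (1−ρ)ρ^K/(1−ρ^(K+1)) = (0.7410·0.001166)/(1 − 0.0003020)
= 0.0008639/0.999698 = 0.0008641

Final: 0.0008641


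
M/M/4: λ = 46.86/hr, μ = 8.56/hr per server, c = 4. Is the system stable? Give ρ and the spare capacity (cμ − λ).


Total capacity cμ = 4·8.56 = 34.24/hr
ρ = λ/(cμ) = 46.86/34.24 = 1.3686
Stable ⇔ ρ < 1: NO
Spare capacity = cμ − λ = 34.24 − 46.86 = -12.62/hr

Final: ρ = 1.3686; unstable; margin = -12.62/hr


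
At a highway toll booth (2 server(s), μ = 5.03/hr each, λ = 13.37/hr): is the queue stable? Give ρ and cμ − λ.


Total capacity cμ = 2·5.03 = 10.06/hr
ρ = λ/(cμ) = 13.37/10.06 = 1.3290
Stable ⇔ ρ < 1: NO
Spare capacity = cμ − λ = 10.06 − 13.37 = -3.31/hr

Final: ρ = 1.3290; unstable; margin = -3.31/hr


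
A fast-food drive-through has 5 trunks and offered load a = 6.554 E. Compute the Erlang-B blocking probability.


B(c,a) = (a^c/c!) / Σ_{k=0}^{c} a^k/k!
a^5/5! = 100.774567
Σ terms (k=0..5): 1.00000 + 6.55400 + 21.47746 + 46.92109 + 76.88020 + 100.77457 = 253.607312
B = 100.774567/253.607312 = 0.397365

Final: 0.397365


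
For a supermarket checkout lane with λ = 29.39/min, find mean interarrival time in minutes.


Mean interarrival time = 1/λ = 1/29.39 minute = 0.03403 minute
In minutes: 0.03403 × 1 = 0.03403 min

Final: 0.03403 min


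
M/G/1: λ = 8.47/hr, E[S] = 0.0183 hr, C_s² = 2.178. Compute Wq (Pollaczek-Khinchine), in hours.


ρ = λ·E[S] = 8.47·0.0183 = 0.1550
E[S²] = E[S]²(1+C_s²) = 0.0183²·(1+2.178) = 0.001064
Wq = λ·E[S²]/(2(1−ρ)) = 8.47·0.001064/(2·0.8450) = 0.005334 hr

Final: 0.005334 hr


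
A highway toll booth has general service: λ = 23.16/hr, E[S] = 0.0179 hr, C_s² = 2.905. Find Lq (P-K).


ρ = λ·E[S] = 23.16·0.0179 = 0.4146
Lq = ρ²(1+C_s²)/(2(1−ρ)) = 0.1719·(1+2.905)/(2·0.5854)
= 0.1719·3.9050/1.1709 = 0.57318

Final: 0.57318


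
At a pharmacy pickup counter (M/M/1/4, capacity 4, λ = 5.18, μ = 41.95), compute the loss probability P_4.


ρ = λ/μ = 5.18/41.95 = 0.1235
P_K = (1−ρ)ρ^K/(1−ρ^(K+1)) = (0.8765·0.0002325)/(1 − 0.00002871)
= 0.0002038/0.999971 = 0.0002038

Final: 0.0002038


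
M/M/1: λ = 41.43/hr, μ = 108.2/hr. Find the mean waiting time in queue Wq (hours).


ρ = 41.43/108.2 = 0.3829
Wq = ρ/(μ−λ) = 0.3829/(108.2 − 41.43) = 0.3829/66.77 = 0.005735 hr

Final: 0.005735 hr


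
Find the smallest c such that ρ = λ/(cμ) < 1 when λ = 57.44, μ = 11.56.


Stability requires cμ > λ ⇔ c > λ/μ.
λ/μ = 57.44/11.56 = 4.9689
Minimum integer c = ⌊4.9689⌋ + 1 = 5
Check: 5·11.56 = 57.80 > 57.44, while 4·11.56 = 46.24 ≤ 57.44

Final: 5 servers


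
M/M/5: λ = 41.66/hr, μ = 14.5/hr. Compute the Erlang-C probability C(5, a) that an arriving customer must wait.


a = λ/μ = 2.8731; ρ = a/5 = 0.5746
P₀ = 0.053683 (from M/M/c formula)
C(c,a) = [a^c/(c!(1−ρ))]·P₀ = [195.77459/(120·0.4254)]·0.053683
= 3.83529·0.053683 = 0.205892

Final: 0.205892


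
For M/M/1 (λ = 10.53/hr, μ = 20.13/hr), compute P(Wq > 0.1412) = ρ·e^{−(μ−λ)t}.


ρ = 10.53/20.13 = 0.5231
P(Wq > t) = ρ·e^{−(μ−λ)t} = 0.5231·e^{−1.3555}
= 0.5231·0.257813 = 0.134862

Final: 0.134862


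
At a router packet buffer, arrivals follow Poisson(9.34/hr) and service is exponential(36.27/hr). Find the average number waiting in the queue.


ρ = 9.34/36.27 = 0.2575
Lq = ρ²/(1−ρ) = 0.06631/0.7425 = 0.08931

Final: 0.08931


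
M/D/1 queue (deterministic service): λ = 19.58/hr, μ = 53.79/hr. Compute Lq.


ρ = 19.58/53.79 = 0.3640
M/D/1: Lq = ρ²/(2(1−ρ)) = 0.1325/(2·0.6360) = 0.10417

Final: 0.10417


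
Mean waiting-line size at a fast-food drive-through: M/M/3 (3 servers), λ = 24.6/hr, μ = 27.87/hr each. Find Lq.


a = λ/μ = 0.8827; ρ = a/3 = 0.2942
P₀ = 0.410742
Lq = P₀·a^c·ρ / (c!·(1−ρ)²) = 0.410742·0.68769·0.2942/(6·0.49812)
= 0.02781

Final: 0.02781


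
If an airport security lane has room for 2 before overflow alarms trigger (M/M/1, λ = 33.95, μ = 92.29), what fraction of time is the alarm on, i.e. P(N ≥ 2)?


ρ = 33.95/92.29 = 0.3679
P(N ≥ n) = ρ^n = 0.3679^2 = 0.135323

Final: 0.135323


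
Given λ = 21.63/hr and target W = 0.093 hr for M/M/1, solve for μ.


W = 1/(μ−λ) ⇒ μ − λ = 1/W = 1/0.093 = 10.7527
μ = λ + 1/W = 21.63 + 10.7527 = 32.3827 per hr

Final: 32.3827 /hr


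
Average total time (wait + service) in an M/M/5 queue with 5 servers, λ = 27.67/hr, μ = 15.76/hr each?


a = 1.7557; ρ = 0.3511; P₀ = 0.172142
Lq = P₀·a^c·ρ/(c!(1−ρ)²) = 0.01996
Wq = Lq/λ = 0.01996/27.67 = 0.0007214 hr
W = Wq + 1/μ = 0.0007214 + 0.06345 = 0.06417 hr

Final: 0.06417 hr


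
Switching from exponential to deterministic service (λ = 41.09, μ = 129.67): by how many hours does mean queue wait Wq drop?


ρ = 41.09/129.67 = 0.3169
Wq(M/M/1) = ρ/(μ−λ) = 0.3169/88.58 = 0.003577 hr
Wq(M/D/1) = ρ/(2(μ−λ)) = 0.001789 hr
Savings = 0.003577 − 0.001789 = 0.001789 hr

Final: 0.001789 hr


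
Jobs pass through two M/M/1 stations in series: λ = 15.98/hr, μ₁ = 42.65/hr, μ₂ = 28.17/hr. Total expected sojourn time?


Each node sees arrival rate λ = 15.98/hr (tandem ⇒ throughput preserved).
W₁ = 1/(μ₁−λ) = 1/(42.65−15.98) = 0.03750 hr
W₂ = 1/(μ₂−λ) = 1/(28.17−15.98) = 0.08203 hr
W_total = W₁ + W₂ = 0.03750 + 0.08203 = 0.11953 hr

Final: 0.11953 hr


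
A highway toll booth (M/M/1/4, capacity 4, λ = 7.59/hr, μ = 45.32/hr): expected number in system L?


ρ = 7.59/45.32 = 0.1675
L = ρ[1 − (K+1)ρ^K + Kρ^(K+1)] / [(1−ρ)(1−ρ^(K+1))]
Numerator: 0.1675·(1 − 5·0.0007867 + 4·0.0001318) = 0.166905
Denominator: (0.8325)·(0.999868) = 0.832415
L = 0.166905/0.832415 = 0.2005

Final: 0.2005


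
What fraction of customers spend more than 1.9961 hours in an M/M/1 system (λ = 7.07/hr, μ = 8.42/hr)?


W ~ Exponential(μ−λ) for M/M/1.
μ − λ = 8.42 − 7.07 = 1.3500
P(W > t) = e^{−(μ−λ)t} = e^{−2.6947} = 0.067560

Final: 0.067560


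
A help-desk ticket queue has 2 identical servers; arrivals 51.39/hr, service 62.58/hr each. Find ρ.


ρ = λ/(cμ) = 51.39/(2·62.58) = 51.39/125.16 = 0.4106

Final: 0.4106


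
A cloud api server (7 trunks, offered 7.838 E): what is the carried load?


B(7,7.838) = 0.298943 (Erlang-B)
Carried load = a(1 − B) = 7.838·(1 − 0.298943) = 7.838·0.701057 = 5.4949 E

Final: 5.4949 Erlangs


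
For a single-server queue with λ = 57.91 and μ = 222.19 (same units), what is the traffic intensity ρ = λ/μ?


ρ = λ/μ = 57.91/222.19 = 0.2606

Final: 0.2606


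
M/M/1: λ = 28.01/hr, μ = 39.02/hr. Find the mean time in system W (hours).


W = 1/(μ−λ) = 1/(39.02 − 28.01) = 1/11.01 = 0.09083 hr

Final: 0.09083 hr


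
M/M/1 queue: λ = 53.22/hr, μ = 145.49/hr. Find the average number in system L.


ρ = λ/μ = 53.22/145.49 = 0.3658
L = ρ/(1−ρ) = 0.3658/(1 − 0.3658) = 0.3658/0.6342 = 0.5768

Final: 0.5768


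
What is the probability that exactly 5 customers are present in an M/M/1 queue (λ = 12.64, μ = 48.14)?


ρ = 12.64/48.14 = 0.2626
P_n = (1−ρ)·ρ^n = (1 − 0.2626)·0.2626^5 = 0.7374·0.001248 = 0.0009203

Final: 0.0009203


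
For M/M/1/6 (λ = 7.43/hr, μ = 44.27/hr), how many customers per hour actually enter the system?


ρ = 0.1678; P_K = (1−ρ)ρ^6/(1−ρ^7) = 0.00001860
λ_eff = λ(1 − P_K) = 7.43·(1 − 0.00001860) = 7.43·0.999981 = 7.4299 /hr

Final: 7.4299 /hr


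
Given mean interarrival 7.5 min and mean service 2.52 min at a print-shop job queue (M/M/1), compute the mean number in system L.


λ = 60/7.5 = 8.0000 /hr
μ = 60/2.52 = 23.8095 /hr
ρ = λ/μ = 8.0000/23.8095 = 0.3360
L = ρ/(1−ρ) = 0.3360/0.6640 = 0.5060

Final: 0.5060


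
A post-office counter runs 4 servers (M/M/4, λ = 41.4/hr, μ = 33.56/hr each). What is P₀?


a = λ/μ = 41.4/33.56 = 1.2336; ρ = a/c = 0.3084
Σ_{k=0}^{3} a^k/k! (terms k=0..3) = 1.00000 + 1.23361 + 0.76090 + 0.31288 = 3.30739
Tail: a^4/(4!(1−ρ)) = 2.31587/(24·0.6916) = 0.13952
P₀ = 1/(3.30739 + 0.13952) = 1/3.44692 = 0.290114

Final: 0.290114


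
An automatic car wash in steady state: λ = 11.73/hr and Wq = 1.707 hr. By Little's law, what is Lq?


Lq = λWq = 11.73·1.707 = 20.0231

Final: 20.0231


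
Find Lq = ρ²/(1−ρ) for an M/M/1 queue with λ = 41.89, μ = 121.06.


ρ = 41.89/121.06 = 0.3460
Lq = ρ²/(1−ρ) = 0.1197/0.6540 = 0.1831

Final: 0.1831


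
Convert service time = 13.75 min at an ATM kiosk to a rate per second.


μ = 1/(service time) in consistent units.
1 second = 0.0166667 min, so μ = 0.0166667/13.75 = 0.001212 per second

Final: 0.001212 /sec


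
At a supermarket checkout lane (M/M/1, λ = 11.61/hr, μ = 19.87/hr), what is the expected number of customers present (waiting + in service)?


ρ = λ/μ = 11.61/19.87 = 0.5843
L = ρ/(1−ρ) = 0.5843/(1 − 0.5843) = 0.5843/0.4157 = 1.4056

Final: 1.4056


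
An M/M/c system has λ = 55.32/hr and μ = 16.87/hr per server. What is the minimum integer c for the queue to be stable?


Stability requires cμ > λ ⇔ c > λ/μ.
λ/μ = 55.32/16.87 = 3.2792
Minimum integer c = ⌊3.2792⌋ + 1 = 4
Check: 4·16.87 = 67.48 > 55.32, while 3·16.87 = 50.61 ≤ 55.32

Final: 4 servers


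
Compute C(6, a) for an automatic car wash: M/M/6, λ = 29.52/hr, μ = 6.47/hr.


a = λ/μ = 4.5626; ρ = a/6 = 0.7604
P₀ = 0.008429 (from M/M/c formula)
C(c,a) = [a^c/(c!(1−ρ))]·P₀ = [9021.36875/(720·0.2396)]·0.008429
= 52.30130·0.008429 = 0.440854

Final: 0.440854


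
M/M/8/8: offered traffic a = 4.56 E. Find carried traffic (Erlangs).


B(8,4.56) = 0.050693 (Erlang-B)
Carried load = a(1 − B) = 4.56·(1 − 0.050693) = 4.56·0.949307 = 4.3288 E

Final: 4.3288 Erlangs


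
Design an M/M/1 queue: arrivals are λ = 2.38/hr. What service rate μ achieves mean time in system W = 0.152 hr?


W = 1/(μ−λ) ⇒ μ − λ = 1/W = 1/0.152 = 6.5789
μ = λ + 1/W = 2.38 + 6.5789 = 8.9589 per hr

Final: 8.9589 /hr


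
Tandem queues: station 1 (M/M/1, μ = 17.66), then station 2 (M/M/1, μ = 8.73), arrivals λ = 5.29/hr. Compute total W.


Each node sees arrival rate λ = 5.29/hr (tandem ⇒ throughput preserved).
W₁ = 1/(μ₁−λ) = 1/(17.66−5.29) = 0.08084 hr
W₂ = 1/(μ₂−λ) = 1/(8.73−5.29) = 0.29070 hr
W_total = W₁ + W₂ = 0.08084 + 0.29070 = 0.37154 hr

Final: 0.37154 hr


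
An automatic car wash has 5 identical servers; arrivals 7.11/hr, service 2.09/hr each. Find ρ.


ρ = λ/(cμ) = 7.11/(5·2.09) = 7.11/10.45 = 0.6804

Final: 0.6804


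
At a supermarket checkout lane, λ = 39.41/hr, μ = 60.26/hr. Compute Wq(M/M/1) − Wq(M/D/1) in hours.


ρ = 39.41/60.26 = 0.6540
Wq(M/M/1) = ρ/(μ−λ) = 0.6540/20.85 = 0.03137 hr
Wq(M/D/1) = ρ/(2(μ−λ)) = 0.01568 hr
Savings = 0.03137 − 0.01568 = 0.01568 hr

Final: 0.01568 hr


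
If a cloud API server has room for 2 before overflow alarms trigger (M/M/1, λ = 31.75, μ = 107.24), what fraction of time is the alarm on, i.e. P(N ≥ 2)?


ρ = 31.75/107.24 = 0.2961
P(N ≥ n) = ρ^n = 0.2961^2 = 0.087654

Final: 0.087654


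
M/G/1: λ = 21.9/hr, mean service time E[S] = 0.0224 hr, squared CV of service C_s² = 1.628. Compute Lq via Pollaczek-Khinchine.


ρ = λ·E[S] = 21.9·0.0224 = 0.4906
Lq = ρ²(1+C_s²)/(2(1−ρ)) = 0.2406·(1+1.628)/(2·0.5094)
= 0.2406·2.6280/1.0189 = 0.62071

Final: 0.62071


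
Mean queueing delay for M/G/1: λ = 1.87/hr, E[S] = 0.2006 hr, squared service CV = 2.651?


ρ = λ·E[S] = 1.87·0.2006 = 0.3751
E[S²] = E[S]²(1+C_s²) = 0.2006²·(1+2.651) = 0.146918
Wq = λ·E[S²]/(2(1−ρ)) = 1.87·0.146918/(2·0.6249) = 0.21983 hr

Final: 0.21983 hr


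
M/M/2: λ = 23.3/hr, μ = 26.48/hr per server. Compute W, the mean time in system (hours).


a = 0.8799; ρ = 0.4400; P₀ = 0.388933
Lq = P₀·a^c·ρ/(c!(1−ρ)²) = 0.21119
Wq = Lq/λ = 0.21119/23.3 = 0.009064 hr
W = Wq + 1/μ = 0.009064 + 0.03776 = 0.04683 hr

Final: 0.04683 hr


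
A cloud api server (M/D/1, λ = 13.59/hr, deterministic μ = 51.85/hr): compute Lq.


ρ = 13.59/51.85 = 0.2621
M/D/1: Lq = ρ²/(2(1−ρ)) = 0.06870/(2·0.7379) = 0.04655

Final: 0.04655


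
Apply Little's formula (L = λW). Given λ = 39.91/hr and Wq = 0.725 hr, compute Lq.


Lq = λWq = 39.91·0.725 = 28.9347

Final: 28.9347


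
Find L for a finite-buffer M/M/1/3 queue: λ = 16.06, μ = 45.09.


ρ = 16.06/45.09 = 0.3562
L = ρ[1 − (K+1)ρ^K + Kρ^(K+1)] / [(1−ρ)(1−ρ^(K+1))]
Numerator: 0.3562·(1 − 4·0.045185 + 3·0.016094) = 0.308998
Denominator: (0.6438)·(0.983906) = 0.633462
L = 0.308998/0.633462 = 0.4878

Final: 0.4878


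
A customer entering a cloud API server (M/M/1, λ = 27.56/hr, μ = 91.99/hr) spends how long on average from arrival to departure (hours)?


W = 1/(μ−λ) = 1/(91.99 − 27.56) = 1/64.43 = 0.01552 hr

Final: 0.01552 hr


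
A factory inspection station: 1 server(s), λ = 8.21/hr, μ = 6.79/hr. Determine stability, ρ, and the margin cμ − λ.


Total capacity cμ = 1·6.79 = 6.79/hr
ρ = λ/(cμ) = 8.21/6.79 = 1.2091
Stable ⇔ ρ < 1: NO
Spare capacity = cμ − λ = 6.79 − 8.21 = -1.42/hr

Final: ρ = 1.2091; unstable; margin = -1.42/hr


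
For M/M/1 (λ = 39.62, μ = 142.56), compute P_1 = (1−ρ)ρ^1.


ρ = 39.62/142.56 = 0.2779
P_n = (1−ρ)·ρ^n = (1 − 0.2779)·0.2779^1 = 0.7221·0.277918 = 0.200680

Final: 0.200680


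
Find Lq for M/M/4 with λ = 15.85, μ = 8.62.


a = λ/μ = 1.8387; ρ = a/4 = 0.4597
P₀ = 0.155114
Lq = P₀·a^c·ρ / (c!·(1−ρ)²) = 0.155114·11.43110·0.4597/(24·0.29194)
= 0.11633

Final: 0.11633


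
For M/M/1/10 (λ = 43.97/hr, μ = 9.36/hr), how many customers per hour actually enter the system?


ρ = 4.6976; P_K = (1−ρ)ρ^10/(1−ρ^11) = 0.787128
λ_eff = λ(1 − P_K) = 43.97·(1 − 0.787128) = 43.97·0.212872 = 9.3600 /hr

Final: 9.3600 /hr


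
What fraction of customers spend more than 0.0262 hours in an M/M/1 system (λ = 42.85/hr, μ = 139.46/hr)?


W ~ Exponential(μ−λ) for M/M/1.
μ − λ = 139.46 − 42.85 = 96.6100
P(W > t) = e^{−(μ−λ)t} = e^{−2.5312} = 0.079565

Final: 0.079565


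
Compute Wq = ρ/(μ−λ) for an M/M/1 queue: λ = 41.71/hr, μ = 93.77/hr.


ρ = 41.71/93.77 = 0.4448
Wq = ρ/(μ−λ) = 0.4448/(93.77 − 41.71) = 0.4448/52.06 = 0.008544 hr

Final: 0.008544 hr


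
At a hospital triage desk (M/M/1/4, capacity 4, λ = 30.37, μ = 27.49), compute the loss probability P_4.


ρ = λ/μ = 30.37/27.49 = 1.1048
P_K = (1−ρ)ρ^K/(1−ρ^(K+1)) = (-0.1048·1.489636)/(1 − 1.645698)
= -0.156062/-0.645698 = 0.241695

Final: 0.241695


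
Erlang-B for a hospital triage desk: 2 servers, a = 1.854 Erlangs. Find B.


B(c,a) = (a^c/c!) / Σ_{k=0}^{c} a^k/k!
a^2/2! = 1.718658
Σ terms (k=0..2): 1.00000 + 1.85400 + 1.71866 = 4.572658
B = 1.718658/4.572658 = 0.375855

Final: 0.375855


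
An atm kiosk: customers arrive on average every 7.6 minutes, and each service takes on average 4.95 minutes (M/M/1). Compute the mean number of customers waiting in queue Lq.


λ = 60/7.6 = 7.8947 /hr
μ = 60/4.95 = 12.1212 /hr
ρ = λ/μ = 7.8947/12.1212 = 0.6513
Lq = ρ²/(1−ρ) = 0.4242/0.3487 = 1.2166

Final: 1.2166


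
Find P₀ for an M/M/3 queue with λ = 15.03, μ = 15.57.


a = λ/μ = 15.03/15.57 = 0.9653; ρ = a/c = 0.3218
Σ_{k=0}^{2} a^k/k! (terms k=0..2) = 1.00000 + 0.96532 + 0.46592 = 2.43124
Tail: a^3/(3!(1−ρ)) = 0.89952/(6·0.6782) = 0.22105
P₀ = 1/(2.43124 + 0.22105) = 1/2.65228 = 0.377033

Final: 0.377033


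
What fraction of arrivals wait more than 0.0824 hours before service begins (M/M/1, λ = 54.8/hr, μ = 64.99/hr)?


ρ = 54.8/64.99 = 0.8432
P(Wq > t) = ρ·e^{−(μ−λ)t} = 0.8432·e^{−0.8397}
= 0.8432·0.431859 = 0.364146

Final: 0.364146


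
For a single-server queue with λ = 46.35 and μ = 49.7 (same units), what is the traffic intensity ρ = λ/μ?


ρ = λ/μ = 46.35/49.7 = 0.9326

Final: 0.9326


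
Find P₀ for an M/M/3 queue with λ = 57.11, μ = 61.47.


a = λ/μ = 57.11/61.47 = 0.9291; ρ = a/c = 0.3097
Σ_{k=0}^{2} a^k/k! (terms k=0..2) = 1.00000 + 0.92907 + 0.43159 = 2.36066
Tail: a^3/(3!(1−ρ)) = 0.80195/(6·0.6903) = 0.19362
P₀ = 1/(2.36066 + 0.19362) = 1/2.55428 = 0.391500

Final: 0.391500


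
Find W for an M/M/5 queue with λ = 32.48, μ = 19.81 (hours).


a = 1.6396; ρ = 0.3279; P₀ = 0.193563
Lq = P₀·a^c·ρ/(c!(1−ρ)²) = 0.01387
Wq = Lq/λ = 0.01387/32.48 = 0.0004272 hr
W = Wq + 1/μ = 0.0004272 + 0.05048 = 0.05091 hr

Final: 0.05091 hr


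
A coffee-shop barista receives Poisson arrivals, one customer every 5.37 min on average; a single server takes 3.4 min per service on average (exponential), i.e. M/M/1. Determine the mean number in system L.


λ = 60/5.37 = 11.1732 /hr
μ = 60/3.4 = 17.6471 /hr
ρ = λ/μ = 11.1732/17.6471 = 0.6331
L = ρ/(1−ρ) = 0.6331/0.3669 = 1.7259

Final: 1.7259


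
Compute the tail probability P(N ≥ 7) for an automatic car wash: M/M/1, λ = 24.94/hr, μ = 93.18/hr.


ρ = 24.94/93.18 = 0.2677
P(N ≥ n) = ρ^n = 0.2677^7 = 0.00009840

Final: 0.00009840


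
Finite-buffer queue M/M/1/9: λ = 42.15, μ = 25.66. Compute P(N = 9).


ρ = λ/μ = 42.15/25.66 = 1.6426
P_K = (1−ρ)ρ^K/(1−ρ^(K+1)) = (-0.6426·87.069959)/(1 − 143.024115)
= -55.954156/-142.024115 = 0.393976

Final: 0.393976


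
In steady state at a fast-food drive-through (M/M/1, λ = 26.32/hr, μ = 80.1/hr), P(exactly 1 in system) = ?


ρ = 26.32/80.1 = 0.3286
P_n = (1−ρ)·ρ^n = (1 − 0.3286)·0.3286^1 = 0.6714·0.328589 = 0.220618

Final: 0.220618


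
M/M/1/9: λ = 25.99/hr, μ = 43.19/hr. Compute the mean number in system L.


ρ = 25.99/43.19 = 0.6018
L = ρ[1 − (K+1)ρ^K + Kρ^(K+1)] / [(1−ρ)(1−ρ^(K+1))]
Numerator: 0.6018·(1 − 10·0.010347 + 9·0.006226) = 0.573217
Denominator: (0.3982)·(0.993774) = 0.395761
L = 0.573217/0.395761 = 1.4484

Final: 1.4484


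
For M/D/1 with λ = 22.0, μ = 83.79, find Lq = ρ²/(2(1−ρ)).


ρ = 22.0/83.79 = 0.2626
M/D/1: Lq = ρ²/(2(1−ρ)) = 0.06894/(2·0.7374) = 0.04674

Final: 0.04674


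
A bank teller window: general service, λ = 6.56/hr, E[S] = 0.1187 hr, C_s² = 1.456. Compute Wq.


ρ = λ·E[S] = 6.56·0.1187 = 0.7787
E[S²] = E[S]²(1+C_s²) = 0.1187²·(1+1.456) = 0.034604
Wq = λ·E[S²]/(2(1−ρ)) = 6.56·0.034604/(2·0.2213) = 0.51282 hr

Final: 0.51282 hr


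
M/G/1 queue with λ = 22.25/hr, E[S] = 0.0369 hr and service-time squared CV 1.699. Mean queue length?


ρ = λ·E[S] = 22.25·0.0369 = 0.8210
Lq = ρ²(1+C_s²)/(2(1−ρ)) = 0.6741·(1+1.699)/(2·0.1790)
= 0.6741·2.6990/0.3579 = 5.08269

Final: 5.08269


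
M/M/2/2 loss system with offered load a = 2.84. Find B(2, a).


B(c,a) = (a^c/c!) / Σ_{k=0}^{c} a^k/k!
a^2/2! = 4.032800
Σ terms (k=0..2): 1.00000 + 2.84000 + 4.03280 = 7.872800
B = 4.032800/7.872800 = 0.512245

Final: 0.512245


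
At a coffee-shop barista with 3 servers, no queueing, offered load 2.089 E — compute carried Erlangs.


B(3,2.089) = 0.223755 (Erlang-B)
Carried load = a(1 − B) = 2.089·(1 − 0.223755) = 2.089·0.776245 = 1.6216 E

Final: 1.6216 Erlangs


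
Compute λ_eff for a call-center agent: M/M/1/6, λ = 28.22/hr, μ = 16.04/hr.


ρ = 1.7594; P_K = (1−ρ)ρ^6/(1−ρ^7) = 0.440043
λ_eff = λ(1 − P_K) = 28.22·(1 − 0.440043) = 28.22·0.559957 = 15.8020 /hr

Final: 15.8020 /hr


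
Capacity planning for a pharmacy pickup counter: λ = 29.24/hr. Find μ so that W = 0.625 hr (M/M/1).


W = 1/(μ−λ) ⇒ μ − λ = 1/W = 1/0.625 = 1.6000
μ = λ + 1/W = 29.24 + 1.6000 = 30.8400 per hr

Final: 30.8400 /hr


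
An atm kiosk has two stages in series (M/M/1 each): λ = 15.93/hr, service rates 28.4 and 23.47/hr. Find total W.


Each node sees arrival rate λ = 15.93/hr (tandem ⇒ throughput preserved).
W₁ = 1/(μ₁−λ) = 1/(28.4−15.93) = 0.08019 hr
W₂ = 1/(μ₂−λ) = 1/(23.47−15.93) = 0.13263 hr
W_total = W₁ + W₂ = 0.08019 + 0.13263 = 0.21282 hr

Final: 0.21282 hr


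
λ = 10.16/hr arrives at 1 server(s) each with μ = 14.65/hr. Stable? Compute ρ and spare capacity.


Total capacity cμ = 1·14.65 = 14.65/hr
ρ = λ/(cμ) = 10.16/14.65 = 0.6935
Stable ⇔ ρ < 1: YES
Spare capacity = cμ − λ = 14.65 − 10.16 = 4.49/hr

Final: ρ = 0.6935; stable; margin = 4.49/hr


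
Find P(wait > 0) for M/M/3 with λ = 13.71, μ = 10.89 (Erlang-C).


a = λ/μ = 1.2590; ρ = a/3 = 0.4197
P₀ = 0.275902 (from M/M/c formula)
C(c,a) = [a^c/(c!(1−ρ))]·P₀ = [1.99539/(6·0.5803)]·0.275902
= 0.57304·0.275902 = 0.158104

Final: 0.158104


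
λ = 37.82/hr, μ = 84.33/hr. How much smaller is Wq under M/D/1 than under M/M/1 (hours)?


ρ = 37.82/84.33 = 0.4485
Wq(M/M/1) = ρ/(μ−λ) = 0.4485/46.51 = 0.009643 hr
Wq(M/D/1) = ρ/(2(μ−λ)) = 0.004821 hr
Savings = 0.009643 − 0.004821 = 0.004821 hr

Final: 0.004821 hr


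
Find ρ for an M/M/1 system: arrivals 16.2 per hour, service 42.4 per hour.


ρ = λ/μ = 16.2/42.4 = 0.3821

Final: 0.3821


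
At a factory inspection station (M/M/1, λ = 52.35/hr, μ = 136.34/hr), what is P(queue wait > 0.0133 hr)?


ρ = 52.35/136.34 = 0.3840
P(Wq > t) = ρ·e^{−(μ−λ)t} = 0.3840·e^{−1.1171}
= 0.3840·0.327238 = 0.125649

Final: 0.125649


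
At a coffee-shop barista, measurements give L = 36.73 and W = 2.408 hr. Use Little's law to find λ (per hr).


λ = L/W = 36.73/2.408 = 15.2533 /hr

Final: 15.2533 /hr


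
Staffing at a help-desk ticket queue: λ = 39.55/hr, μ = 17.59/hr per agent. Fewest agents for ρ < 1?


Stability requires cμ > λ ⇔ c > λ/μ.
λ/μ = 39.55/17.59 = 2.2484
Minimum integer c = ⌊2.2484⌋ + 1 = 3
Check: 3·17.59 = 52.77 > 39.55, while 2·17.59 = 35.18 ≤ 39.55

Final: 3 servers


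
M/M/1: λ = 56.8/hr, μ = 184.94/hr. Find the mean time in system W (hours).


W = 1/(μ−λ) = 1/(184.94 − 56.8) = 1/128.14 = 0.007804 hr

Final: 0.007804 hr


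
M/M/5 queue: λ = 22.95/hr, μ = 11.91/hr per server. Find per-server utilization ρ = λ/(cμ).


ρ = λ/(cμ) = 22.95/(5·11.91) = 22.95/59.55 = 0.3854

Final: 0.3854


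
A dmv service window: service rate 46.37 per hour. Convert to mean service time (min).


Mean service time = 1/μ = 1/46.37 hour = 0.02157 hour
In minutes: 0.02157 × 60 = 1.2939 min

Final: 1.2939 min


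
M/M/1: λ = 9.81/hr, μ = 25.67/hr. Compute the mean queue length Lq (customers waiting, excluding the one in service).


ρ = 9.81/25.67 = 0.3822
Lq = ρ²/(1−ρ) = 0.1460/0.6178 = 0.2364

Final: 0.2364


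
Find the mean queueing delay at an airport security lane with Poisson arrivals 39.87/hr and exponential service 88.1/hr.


ρ = 39.87/88.1 = 0.4526
Wq = ρ/(μ−λ) = 0.4526/(88.1 − 39.87) = 0.4526/48.23 = 0.009383 hr

Final: 0.009383 hr


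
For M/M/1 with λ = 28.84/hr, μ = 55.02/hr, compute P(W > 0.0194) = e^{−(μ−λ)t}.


W ~ Exponential(μ−λ) for M/M/1.
μ − λ = 55.02 − 28.84 = 26.1800
P(W > t) = e^{−(μ−λ)t} = e^{−0.5079} = 0.601763

Final: 0.601763


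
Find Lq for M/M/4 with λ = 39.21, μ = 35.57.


a = λ/μ = 1.1023; ρ = a/4 = 0.2756
P₀ = 0.331337
Lq = P₀·a^c·ρ / (c!·(1−ρ)²) = 0.331337·1.47656·0.2756/(24·0.52478)
= 0.01070

Final: 0.01070


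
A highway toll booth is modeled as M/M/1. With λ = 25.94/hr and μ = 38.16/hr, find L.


ρ = λ/μ = 25.94/38.16 = 0.6798
L = ρ/(1−ρ) = 0.6798/(1 − 0.6798) = 0.6798/0.3202 = 2.1227

Final: 2.1227


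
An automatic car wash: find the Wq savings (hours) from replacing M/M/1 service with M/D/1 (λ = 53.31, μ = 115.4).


ρ = 53.31/115.4 = 0.4620
Wq(M/M/1) = ρ/(μ−λ) = 0.4620/62.09 = 0.007440 hr
Wq(M/D/1) = ρ/(2(μ−λ)) = 0.003720 hr
Savings = 0.007440 − 0.003720 = 0.003720 hr

Final: 0.003720 hr


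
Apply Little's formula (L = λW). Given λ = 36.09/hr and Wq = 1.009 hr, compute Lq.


Lq = λWq = 36.09·1.009 = 36.4148

Final: 36.4148


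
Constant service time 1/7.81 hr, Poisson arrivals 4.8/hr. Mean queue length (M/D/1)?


ρ = 4.8/7.81 = 0.6146
M/D/1: Lq = ρ²/(2(1−ρ)) = 0.3777/(2·0.3854) = 0.49004

Final: 0.49004


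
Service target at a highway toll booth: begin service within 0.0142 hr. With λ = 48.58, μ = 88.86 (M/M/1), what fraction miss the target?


ρ = 48.58/88.86 = 0.5467
P(Wq > t) = ρ·e^{−(μ−λ)t} = 0.5467·e^{−0.5720}
= 0.5467·0.564409 = 0.308564

Final: 0.308564


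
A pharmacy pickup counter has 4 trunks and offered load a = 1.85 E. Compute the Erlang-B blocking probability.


B(c,a) = (a^c/c!) / Σ_{k=0}^{c} a^k/k!
a^4/4! = 0.488063
Σ terms (k=0..4): 1.00000 + 1.85000 + 1.71125 + 1.05527 + 0.48806 = 6.104584
B = 0.488063/6.104584 = 0.079950

Final: 0.079950


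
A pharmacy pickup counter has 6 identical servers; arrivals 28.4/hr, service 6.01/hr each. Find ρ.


ρ = λ/(cμ) = 28.4/(6·6.01) = 28.4/36.06 = 0.7876

Final: 0.7876


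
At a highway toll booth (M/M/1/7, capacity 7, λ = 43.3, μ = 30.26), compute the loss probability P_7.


ρ = λ/μ = 43.3/30.26 = 1.4309
P_K = (1−ρ)ρ^K/(1−ρ^(K+1)) = (-0.4309·12.283802)/(1 − 17.577284)
= -5.293482/-16.577284 = 0.319321

Final: 0.319321


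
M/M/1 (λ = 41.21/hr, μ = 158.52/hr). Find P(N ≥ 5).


ρ = 41.21/158.52 = 0.2600
P(N ≥ n) = ρ^n = 0.2600^5 = 0.001187

Final: 0.001187


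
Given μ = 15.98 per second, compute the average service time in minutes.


Mean service time = 1/μ = 1/15.98 second = 0.06258 second
In minutes: 0.06258 × 0.0166667 = 0.001043 min

Final: 0.001043 min


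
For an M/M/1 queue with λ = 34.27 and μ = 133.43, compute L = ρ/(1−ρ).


ρ = λ/μ = 34.27/133.43 = 0.2568
L = ρ/(1−ρ) = 0.2568/(1 − 0.2568) = 0.2568/0.7432 = 0.3456

Final: 0.3456


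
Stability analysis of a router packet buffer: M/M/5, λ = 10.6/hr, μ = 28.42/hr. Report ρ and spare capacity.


Total capacity cμ = 5·28.42 = 142.10/hr
ρ = λ/(cμ) = 10.6/142.10 = 0.07460
Stable ⇔ ρ < 1: YES
Spare capacity = cμ − λ = 142.10 − 10.6 = 131.50/hr

Final: ρ = 0.07460; stable; margin = 131.50/hr


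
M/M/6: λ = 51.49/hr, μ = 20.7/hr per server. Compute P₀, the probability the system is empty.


a = λ/μ = 51.49/20.7 = 2.4874; ρ = a/c = 0.4146
Σ_{k=0}^{5} a^k/k! (terms k=0..5) = 1.00000 + 2.48744 + 3.09368 + 2.56511 + 1.59514 + 0.79356 = 11.53493
Tail: a^6/(6!(1−ρ)) = 236.87285/(720·0.5854) = 0.56197
P₀ = 1/(11.53493 + 0.56197) = 1/12.09690 = 0.082666

Final: 0.082666


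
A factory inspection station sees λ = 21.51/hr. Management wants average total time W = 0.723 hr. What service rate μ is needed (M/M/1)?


W = 1/(μ−λ) ⇒ μ − λ = 1/W = 1/0.723 = 1.3831
μ = λ + 1/W = 21.51 + 1.3831 = 22.8931 per hr

Final: 22.8931 /hr


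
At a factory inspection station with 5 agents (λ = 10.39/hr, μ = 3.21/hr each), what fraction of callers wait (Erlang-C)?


a = λ/μ = 3.2368; ρ = a/5 = 0.6474
P₀ = 0.035593 (from M/M/c formula)
C(c,a) = [a^c/(c!(1−ρ))]·P₀ = [355.26512/(120·0.3526)]·0.035593
= 8.39518·0.035593 = 0.298811

Final: 0.298811


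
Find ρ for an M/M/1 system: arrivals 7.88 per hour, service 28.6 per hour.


ρ = λ/μ = 7.88/28.6 = 0.2755

Final: 0.2755


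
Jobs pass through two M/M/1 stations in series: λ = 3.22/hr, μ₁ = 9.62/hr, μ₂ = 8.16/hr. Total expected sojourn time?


Each node sees arrival rate λ = 3.22/hr (tandem ⇒ throughput preserved).
W₁ = 1/(μ₁−λ) = 1/(9.62−3.22) = 0.15625 hr
W₂ = 1/(μ₂−λ) = 1/(8.16−3.22) = 0.20243 hr
W_total = W₁ + W₂ = 0.15625 + 0.20243 = 0.35868 hr

Final: 0.35868 hr


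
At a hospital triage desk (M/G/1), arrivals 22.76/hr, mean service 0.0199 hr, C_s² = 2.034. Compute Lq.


ρ = λ·E[S] = 22.76·0.0199 = 0.4529
Lq = ρ²(1+C_s²)/(2(1−ρ)) = 0.2051·(1+2.034)/(2·0.5471)
= 0.2051·3.0340/1.0942 = 0.56884

Final: 0.56884


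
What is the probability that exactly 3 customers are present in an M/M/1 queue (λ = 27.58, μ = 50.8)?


ρ = 27.58/50.8 = 0.5429
P_n = (1−ρ)·ρ^n = (1 − 0.5429)·0.5429^3 = 0.4571·0.160026 = 0.073146

Final: 0.073146


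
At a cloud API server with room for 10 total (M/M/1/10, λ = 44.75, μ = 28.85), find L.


ρ = 44.75/28.85 = 1.5511
L = ρ[1 − (K+1)ρ^K + Kρ^(K+1)] / [(1−ρ)(1−ρ^(K+1))]
Numerator: 1.5511·(1 − 11·80.625463 + 10·125.060294) = 565.731272
Denominator: (-0.5511)·(-124.060294) = 68.372917
L = 565.731272/68.372917 = 8.2742

Final: 8.2742


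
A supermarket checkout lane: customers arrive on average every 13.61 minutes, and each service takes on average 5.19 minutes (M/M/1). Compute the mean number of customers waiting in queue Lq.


λ = 60/13.61 = 4.4085 /hr
μ = 60/5.19 = 11.5607 /hr
ρ = λ/μ = 4.4085/11.5607 = 0.3813
Lq = ρ²/(1−ρ) = 0.1454/0.6187 = 0.2351

Final: 0.2351


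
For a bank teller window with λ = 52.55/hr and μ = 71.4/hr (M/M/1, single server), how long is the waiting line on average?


ρ = 52.55/71.4 = 0.7360
Lq = ρ²/(1−ρ) = 0.5417/0.2640 = 2.0518

Final: 2.0518


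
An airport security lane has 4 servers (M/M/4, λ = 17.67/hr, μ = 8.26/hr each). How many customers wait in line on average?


a = λ/μ = 2.1392; ρ = a/4 = 0.5348
P₀ = 0.111922
Lq = P₀·a^c·ρ / (c!·(1−ρ)²) = 0.111922·20.94238·0.5348/(24·0.21641)
= 0.24136

Final: 0.24136


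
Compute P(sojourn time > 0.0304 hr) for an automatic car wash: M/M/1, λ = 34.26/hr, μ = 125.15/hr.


W ~ Exponential(μ−λ) for M/M/1.
μ − λ = 125.15 − 34.26 = 90.8900
P(W > t) = e^{−(μ−λ)t} = e^{−2.7631} = 0.063099

Final: 0.063099


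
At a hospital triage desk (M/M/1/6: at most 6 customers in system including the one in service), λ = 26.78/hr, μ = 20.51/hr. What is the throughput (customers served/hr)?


ρ = 1.3057; P_K = (1−ρ)ρ^6/(1−ρ^7) = 0.276931
λ_eff = λ(1 − P_K) = 26.78·(1 − 0.276931) = 26.78·0.723069 = 19.3638 /hr

Final: 19.3638 /hr


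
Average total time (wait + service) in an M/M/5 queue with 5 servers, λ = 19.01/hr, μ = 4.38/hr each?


a = 4.3402; ρ = 0.8680; P₀ = 0.007121
Lq = P₀·a^c·ρ/(c!(1−ρ)²) = 4.55565
Wq = Lq/λ = 4.55565/19.01 = 0.23964 hr
W = Wq + 1/μ = 0.23964 + 0.22831 = 0.46796 hr

Final: 0.46796 hr


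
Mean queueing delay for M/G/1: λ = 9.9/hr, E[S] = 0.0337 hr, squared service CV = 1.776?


ρ = λ·E[S] = 9.9·0.0337 = 0.3336
E[S²] = E[S]²(1+C_s²) = 0.0337²·(1+1.776) = 0.003153
Wq = λ·E[S²]/(2(1−ρ)) = 9.9·0.003153/(2·0.6664) = 0.02342 hr

Final: 0.02342 hr


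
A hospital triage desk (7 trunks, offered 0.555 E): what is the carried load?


B(7,0.555) = 0.000001848 (Erlang-B)
Carried load = a(1 − B) = 0.555·(1 − 0.000001848) = 0.555·0.999998 = 0.5550 E

Final: 0.5550 Erlangs


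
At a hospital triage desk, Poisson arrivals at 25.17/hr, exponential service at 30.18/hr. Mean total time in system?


W = 1/(μ−λ) = 1/(30.18 − 25.17) = 1/5.01 = 0.1996 hr

Final: 0.1996 hr


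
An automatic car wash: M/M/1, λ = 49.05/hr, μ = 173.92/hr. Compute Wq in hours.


ρ = 49.05/173.92 = 0.2820
Wq = ρ/(μ−λ) = 0.2820/(173.92 − 49.05) = 0.2820/124.87 = 0.002259 hr

Final: 0.002259 hr


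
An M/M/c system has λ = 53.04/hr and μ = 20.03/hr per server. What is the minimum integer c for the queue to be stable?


Stability requires cμ > λ ⇔ c > λ/μ.
λ/μ = 53.04/20.03 = 2.6480
Minimum integer c = ⌊2.6480⌋ + 1 = 3
Check: 3·20.03 = 60.09 > 53.04, while 2·20.03 = 40.06 ≤ 53.04

Final: 3 servers


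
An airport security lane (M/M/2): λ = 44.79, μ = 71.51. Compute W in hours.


a = 0.6263; ρ = 0.3132; P₀ = 0.523029
Lq = P₀·a^c·ρ/(c!(1−ρ)²) = 0.06811
Wq = Lq/λ = 0.06811/44.79 = 0.001521 hr
W = Wq + 1/μ = 0.001521 + 0.01398 = 0.01550 hr

Final: 0.01550 hr


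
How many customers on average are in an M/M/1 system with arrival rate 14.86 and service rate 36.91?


ρ = λ/μ = 14.86/36.91 = 0.4026
L = ρ/(1−ρ) = 0.4026/(1 − 0.4026) = 0.4026/0.5974 = 0.6739

Final: 0.6739


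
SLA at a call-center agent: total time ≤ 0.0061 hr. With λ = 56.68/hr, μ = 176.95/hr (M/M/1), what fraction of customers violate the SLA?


W ~ Exponential(μ−λ) for M/M/1.
μ − λ = 176.95 − 56.68 = 120.2700
P(W > t) = e^{−(μ−λ)t} = e^{−0.7336} = 0.480155

Final: 0.480155


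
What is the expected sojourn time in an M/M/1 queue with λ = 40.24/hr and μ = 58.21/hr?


W = 1/(μ−λ) = 1/(58.21 − 40.24) = 1/17.97 = 0.05565 hr

Final: 0.05565 hr
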